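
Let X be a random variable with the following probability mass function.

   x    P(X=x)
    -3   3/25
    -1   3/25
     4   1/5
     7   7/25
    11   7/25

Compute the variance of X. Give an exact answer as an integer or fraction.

14544/625

E[X] = (3/25)·(-3) + (3/25)·(-1) + (1/5)·4 + (7/25)·7 + (7/25)·11 = 134/25
E[X²] = (3/25)·9 + (3/25)·1 + (1/5)·16 + (7/25)·49 + (7/25)·121 = 52
Var(X) = 52 − (134/25)² = 14544/625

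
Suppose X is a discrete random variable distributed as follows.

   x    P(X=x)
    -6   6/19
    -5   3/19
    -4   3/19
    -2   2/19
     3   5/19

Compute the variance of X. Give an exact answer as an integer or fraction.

4744/361

E[X] = (6/19)·(-6) + (3/19)·(-5) + (3/19)·(-4) + (2/19)·(-2) + (5/19)·3 = -52/19
E[X²] = (6/19)·36 + (3/19)·25 + (3/19)·16 + (2/19)·4 + (5/19)·9 = 392/19
Var(X) = 392/19 − (-52/19)² = 4744/361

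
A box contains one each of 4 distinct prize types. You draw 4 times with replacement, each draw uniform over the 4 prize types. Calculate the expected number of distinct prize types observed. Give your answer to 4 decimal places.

Let Xⱼ=1 if type j appears at least once. P(Xⱼ=1) = 1 − ((4−1)/4)^4 = 175/256.
E[#distinct] = 4·175/256 = 175/64.
≈ 2.7344

2.7344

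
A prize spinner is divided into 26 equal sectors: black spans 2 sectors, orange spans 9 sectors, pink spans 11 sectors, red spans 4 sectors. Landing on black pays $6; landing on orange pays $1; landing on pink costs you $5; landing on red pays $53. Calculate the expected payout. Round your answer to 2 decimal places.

E[payout] = (2/26)·6 + (9/26)·1 + (11/26)·(-5) + (4/26)·53 = 89/13
≈ $6.85

$6.85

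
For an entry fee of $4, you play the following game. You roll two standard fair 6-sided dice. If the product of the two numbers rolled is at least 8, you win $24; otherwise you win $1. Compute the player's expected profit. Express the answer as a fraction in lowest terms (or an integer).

199/18 dollars

E[payout] = (7/18)·1 + (11/18)·24 = 271/18
Expected profit = 271/18 − 4 = 199/18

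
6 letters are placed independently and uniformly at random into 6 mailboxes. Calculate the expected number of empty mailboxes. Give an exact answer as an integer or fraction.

15625/7776

Let Xⱼ=1 if mailbox j is empty. P(Xⱼ=1) = ((6-1)/6)^6 = 15625/46656.
By linearity, E[#empty] = 6·15625/46656 = 15625/7776.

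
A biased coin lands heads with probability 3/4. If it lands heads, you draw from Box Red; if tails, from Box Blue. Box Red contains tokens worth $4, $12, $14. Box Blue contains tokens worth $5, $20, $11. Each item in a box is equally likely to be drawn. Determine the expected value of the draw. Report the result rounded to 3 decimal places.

$10.500

E[X | Box Red] = (4 + 12 + 14)/3 = 10
E[X | Box Blue] = (5 + 20 + 11)/3 = 12
E[X] = (3/4)·10 + (1/4)·12 = 21/2 ≈ 10.500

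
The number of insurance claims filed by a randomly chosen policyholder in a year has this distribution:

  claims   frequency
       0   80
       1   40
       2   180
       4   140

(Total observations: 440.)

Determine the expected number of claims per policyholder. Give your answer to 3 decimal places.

2.182

Total = 440, so P(claims=0) = 80/440, etc.
E[X] = (2/11)·0 + (1/11)·1 + (9/22)·2 + (7/22)·4
     = 24/11 ≈ 2.182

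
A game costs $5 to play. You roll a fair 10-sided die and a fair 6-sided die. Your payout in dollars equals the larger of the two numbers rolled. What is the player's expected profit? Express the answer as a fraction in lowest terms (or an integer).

13/12 dollars

Distribution of the larger of the two numbers rolled: 1 w.p. 1/60, 2 w.p. 1/20, 3 w.p. 1/12, 4 w.p. 7/60, 5 w.p. 3/20, 6 w.p. 11/60, …
E[payout] = (1/60)·1 + (1/20)·2 + (1/12)·3 + (7/60)·4 + (3/20)·5 + (11/60)·6 + (1/10)·7 + (1/10)·8 + (1/10)·9 + (1/10)·10 = 73/12
Expected profit = 73/12 − 5 = 13/12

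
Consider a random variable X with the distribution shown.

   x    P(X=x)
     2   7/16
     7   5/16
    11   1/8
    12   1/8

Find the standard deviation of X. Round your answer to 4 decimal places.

E[X] = 95/16, E[X²] = 803/16
Var(X) = E[X²] − (E[X])² = 803/16 − 9025/256 = 3823/256
SD(X) = √(3823/256) ≈ 3.8644

3.8644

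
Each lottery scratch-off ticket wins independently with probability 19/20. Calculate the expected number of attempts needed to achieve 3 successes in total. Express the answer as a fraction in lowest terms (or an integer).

60/19

By linearity (sum of 3 independent geometric waits), E[trials] = 3/p = 3/(19/20) = 60/19.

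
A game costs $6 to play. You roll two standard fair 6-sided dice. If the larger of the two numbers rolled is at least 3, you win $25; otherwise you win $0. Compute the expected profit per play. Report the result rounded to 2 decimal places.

E[payout] = (1/9)·0 + (8/9)·25 = 200/9
Expected profit = 200/9 − 6 = 146/9 ≈ $16.22

$16.22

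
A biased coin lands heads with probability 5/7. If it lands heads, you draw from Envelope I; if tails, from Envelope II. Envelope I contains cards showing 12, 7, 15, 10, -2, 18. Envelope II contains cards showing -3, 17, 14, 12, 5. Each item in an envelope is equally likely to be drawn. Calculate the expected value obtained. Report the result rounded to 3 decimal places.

E[X | Envelope I] = (12 + 7 + 15 + 10 − 2 + 18)/6 = 10
E[X | Envelope II] = (-3 + 17 + 14 + 12 + 5)/5 = 9
E[X] = (5/7)·10 + (2/7)·9 = 68/7 ≈ 9.714

9.714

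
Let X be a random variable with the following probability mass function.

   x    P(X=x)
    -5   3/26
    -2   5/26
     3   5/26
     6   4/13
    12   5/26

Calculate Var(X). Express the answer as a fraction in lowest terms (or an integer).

5061/169

E[X] = (3/26)·(-5) + (5/26)·(-2) + (5/26)·3 + (4/13)·6 + (5/26)·12 = 49/13
E[X²] = (3/26)·25 + (5/26)·4 + (5/26)·9 + (4/13)·36 + (5/26)·144 = 574/13
Var(X) = 574/13 − (49/13)² = 5061/169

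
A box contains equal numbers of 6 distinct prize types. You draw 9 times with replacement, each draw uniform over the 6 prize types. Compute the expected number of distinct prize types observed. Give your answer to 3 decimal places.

4.837

Let Xⱼ=1 if type j appears at least once. P(Xⱼ=1) = 1 − ((6−1)/6)^9 = 8124571/10077696.
E[#distinct] = 6·8124571/10077696 = 8124571/1679616.
≈ 4.837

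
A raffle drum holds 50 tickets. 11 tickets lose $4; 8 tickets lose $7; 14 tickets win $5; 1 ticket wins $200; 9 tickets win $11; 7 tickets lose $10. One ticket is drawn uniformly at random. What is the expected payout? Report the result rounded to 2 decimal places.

E[payout] = (11/50)·(-4) + (8/50)·(-7) + (14/50)·5 + (1/50)·200 + (9/50)·11 + (7/50)·(-10) = 199/50
≈ $3.98

$3.98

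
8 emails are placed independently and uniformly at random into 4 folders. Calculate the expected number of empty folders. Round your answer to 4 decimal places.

0.4005

Let Xⱼ=1 if folder j is empty. P(Xⱼ=1) = ((4-1)/4)^8 = 6561/65536.
By linearity, E[#empty] = 4·6561/65536 = 6561/16384.
≈ 0.4005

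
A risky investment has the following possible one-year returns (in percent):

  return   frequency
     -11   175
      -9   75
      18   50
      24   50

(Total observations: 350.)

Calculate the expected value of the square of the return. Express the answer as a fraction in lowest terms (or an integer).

1445/7

Total = 350, so P(return=-11) = 175/350, etc.
E[X²] = (1/2)·121 + (3/14)·81 + (1/7)·324 + (1/7)·576
     = 1445/7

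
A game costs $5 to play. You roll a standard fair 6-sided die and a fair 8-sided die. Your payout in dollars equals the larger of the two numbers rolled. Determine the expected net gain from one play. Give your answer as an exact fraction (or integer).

11/48 dollars

Distribution of the larger of the two numbers rolled: 1 w.p. 1/48, 2 w.p. 1/16, 3 w.p. 5/48, 4 w.p. 7/48, 5 w.p. 3/16, 6 w.p. 11/48, …
E[payout] = (1/48)·1 + (1/16)·2 + (5/48)·3 + (7/48)·4 + (3/16)·5 + (11/48)·6 + (1/8)·7 + (1/8)·8 = 251/48
Expected profit = 251/48 − 5 = 11/48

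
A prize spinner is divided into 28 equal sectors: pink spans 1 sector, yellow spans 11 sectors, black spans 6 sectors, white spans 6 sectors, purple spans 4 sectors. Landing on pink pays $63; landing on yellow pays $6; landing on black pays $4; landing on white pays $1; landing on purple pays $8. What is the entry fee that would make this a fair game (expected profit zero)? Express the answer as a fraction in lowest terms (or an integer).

191/28 dollars

E[payout] = (1/28)·63 + (11/28)·6 + (6/28)·4 + (6/28)·1 + (4/28)·8 = 191/28
Fair fee = E[payout] = 191/28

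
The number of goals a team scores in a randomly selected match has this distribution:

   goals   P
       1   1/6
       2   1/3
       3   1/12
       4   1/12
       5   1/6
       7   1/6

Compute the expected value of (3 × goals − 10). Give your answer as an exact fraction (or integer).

E[3x-10] = (1/6)·(-7) + (1/3)·(-4) + (1/12)·(-1) + (1/12)·2 + (1/6)·5 + (1/6)·11
     = 1/4

1/4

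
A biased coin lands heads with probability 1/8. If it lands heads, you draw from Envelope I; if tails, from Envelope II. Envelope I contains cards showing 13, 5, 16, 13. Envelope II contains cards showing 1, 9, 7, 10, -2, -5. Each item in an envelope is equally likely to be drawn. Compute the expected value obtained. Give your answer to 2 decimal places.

E[X | Envelope I] = (13 + 5 + 16 + 13)/4 = 47/4
E[X | Envelope II] = (1 + 9 + 7 + 10 − 2 − 5)/6 = 10/3
E[X] = (1/8)·47/4 + (7/8)·10/3 = 421/96 ≈ 4.39

4.39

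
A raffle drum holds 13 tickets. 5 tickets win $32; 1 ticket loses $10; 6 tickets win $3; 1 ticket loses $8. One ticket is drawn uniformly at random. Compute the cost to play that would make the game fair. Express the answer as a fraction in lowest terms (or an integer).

E[payout] = (5/13)·32 + (1/13)·(-10) + (6/13)·3 + (1/13)·(-8) = 160/13
Fair fee = E[payout] = 160/13

160/13 dollars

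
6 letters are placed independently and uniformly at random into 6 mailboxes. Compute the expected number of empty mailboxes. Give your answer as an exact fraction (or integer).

15625/7776

Let Xⱼ=1 if mailbox j is empty. P(Xⱼ=1) = ((6-1)/6)^6 = 15625/46656.
By linearity, E[#empty] = 6·15625/46656 = 15625/7776.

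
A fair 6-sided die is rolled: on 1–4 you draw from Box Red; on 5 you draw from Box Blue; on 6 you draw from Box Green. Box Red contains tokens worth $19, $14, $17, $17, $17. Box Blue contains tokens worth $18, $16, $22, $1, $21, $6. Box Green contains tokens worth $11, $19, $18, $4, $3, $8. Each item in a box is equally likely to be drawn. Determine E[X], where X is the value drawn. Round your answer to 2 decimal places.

E[X | Box Red] = (19 + 14 + 17 + 17 + 17)/5 = 84/5
E[X | Box Blue] = (18 + 16 + 22 + 1 + 21 + 6)/6 = 14
E[X | Box Green] = (11 + 19 + 18 + 4 + 3 + 8)/6 = 21/2
E[X] = (2/3)·84/5 + (1/6)·14 + (1/6)·21/2 = 917/60 ≈ 15.28

$15.28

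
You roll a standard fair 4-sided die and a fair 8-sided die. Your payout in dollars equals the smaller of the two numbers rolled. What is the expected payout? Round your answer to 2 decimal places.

Distribution of the smaller of the two numbers rolled: 1 w.p. 11/32, 2 w.p. 9/32, 3 w.p. 7/32, 4 w.p. 5/32
E[payout] = (11/32)·1 + (9/32)·2 + (7/32)·3 + (5/32)·4 = 35/16
≈ $2.19

$2.19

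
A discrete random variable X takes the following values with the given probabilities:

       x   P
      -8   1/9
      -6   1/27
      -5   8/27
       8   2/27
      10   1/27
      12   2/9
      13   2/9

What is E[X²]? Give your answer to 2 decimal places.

93.85

E[X²] = (1/9)·64 + (1/27)·36 + (8/27)·25 + (2/27)·64 + (1/27)·100 + (2/9)·144 + (2/9)·169
     = 2534/27 ≈ 93.85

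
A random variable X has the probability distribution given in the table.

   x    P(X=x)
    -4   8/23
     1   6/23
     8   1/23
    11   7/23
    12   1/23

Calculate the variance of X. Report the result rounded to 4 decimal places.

42.1664

E[X] = (8/23)·(-4) + (6/23)·1 + (1/23)·8 + (7/23)·11 + (1/23)·12 = 71/23
E[X²] = (8/23)·16 + (6/23)·1 + (1/23)·64 + (7/23)·121 + (1/23)·144 = 1189/23
Var(X) = 1189/23 − (71/23)² = 22306/529 ≈ 42.1664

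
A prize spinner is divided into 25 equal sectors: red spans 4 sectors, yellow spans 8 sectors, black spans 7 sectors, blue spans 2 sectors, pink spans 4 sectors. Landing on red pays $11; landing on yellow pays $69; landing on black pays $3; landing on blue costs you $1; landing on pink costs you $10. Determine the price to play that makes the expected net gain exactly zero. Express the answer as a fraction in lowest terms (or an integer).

$23

E[payout] = (4/25)·11 + (8/25)·69 + (7/25)·3 + (2/25)·(-1) + (4/25)·(-10) = 23
Fair fee = E[payout] = 23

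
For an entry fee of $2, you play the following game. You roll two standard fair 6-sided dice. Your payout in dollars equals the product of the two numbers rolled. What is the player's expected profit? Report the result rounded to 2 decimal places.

$10.25

Distribution of the product of the two numbers rolled: 1 w.p. 1/36, 2 w.p. 1/18, 3 w.p. 1/18, 4 w.p. 1/12, 5 w.p. 1/18, 6 w.p. 1/9, …
E[payout] = (1/36)·1 + (1/18)·2 + (1/18)·3 + (1/12)·4 + (1/18)·5 + (1/9)·6 + (1/18)·8 + (1/36)·9 + (1/18)·10 + (1/9)·12 + (1/18)·15 + (1/36)·16 + (1/18)·18 + (1/18)·20 + (1/18)·24 + (1/36)·25 + (1/18)·30 + (1/36)·36 = 49/4
Expected profit = 49/4 − 2 = 41/4 ≈ $10.25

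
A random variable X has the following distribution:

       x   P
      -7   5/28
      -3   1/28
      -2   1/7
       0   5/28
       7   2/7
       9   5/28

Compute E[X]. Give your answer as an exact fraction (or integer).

55/28

E[X] = (5/28)·(-7) + (1/28)·(-3) + (1/7)·(-2) + (5/28)·0 + (2/7)·7 + (5/28)·9
     = 55/28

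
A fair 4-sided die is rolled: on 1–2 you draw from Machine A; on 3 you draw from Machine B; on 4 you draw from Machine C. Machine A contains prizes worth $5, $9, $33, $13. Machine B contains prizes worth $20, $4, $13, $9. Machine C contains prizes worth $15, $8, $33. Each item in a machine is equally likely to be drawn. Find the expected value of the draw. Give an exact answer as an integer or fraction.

E[X | Machine A] = (5 + 9 + 33 + 13)/4 = 15
E[X | Machine B] = (20 + 4 + 13 + 9)/4 = 23/2
E[X | Machine C] = (15 + 8 + 33)/3 = 56/3
E[X] = (1/2)·15 + (1/4)·23/2 + (1/4)·56/3 = 361/24

361/24 dollars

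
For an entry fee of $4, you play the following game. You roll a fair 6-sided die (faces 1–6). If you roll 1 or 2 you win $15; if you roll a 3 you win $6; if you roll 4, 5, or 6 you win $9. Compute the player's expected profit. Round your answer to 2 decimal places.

E[payout] = (1/6)·6 + (1/2)·9 + (1/3)·15 = 21/2
Expected profit = 21/2 − 4 = 13/2 ≈ $6.50

$6.50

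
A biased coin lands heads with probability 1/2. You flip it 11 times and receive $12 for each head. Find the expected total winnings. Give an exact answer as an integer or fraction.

$66

E[#heads] = 11·1/2 = 11/2 (linearity over flips).
E[winnings] = 12·11/2 = 66.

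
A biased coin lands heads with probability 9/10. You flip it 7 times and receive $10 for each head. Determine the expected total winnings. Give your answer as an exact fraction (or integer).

E[#heads] = 7·9/10 = 63/10 (linearity over flips).
E[winnings] = 10·63/10 = 63.

$63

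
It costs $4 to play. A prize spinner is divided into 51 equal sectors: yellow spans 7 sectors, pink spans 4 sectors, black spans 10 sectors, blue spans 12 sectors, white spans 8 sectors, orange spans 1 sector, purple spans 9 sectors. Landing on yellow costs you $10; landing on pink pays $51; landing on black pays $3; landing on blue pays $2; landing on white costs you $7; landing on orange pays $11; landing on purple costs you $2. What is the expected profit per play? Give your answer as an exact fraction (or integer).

E[payout] = (7/51)·(-10) + (4/51)·51 + (10/51)·3 + (12/51)·2 + (8/51)·(-7) + (1/51)·11 + (9/51)·(-2) = 125/51
Expected profit = 125/51 − 4 = -79/51

-79/51 dollars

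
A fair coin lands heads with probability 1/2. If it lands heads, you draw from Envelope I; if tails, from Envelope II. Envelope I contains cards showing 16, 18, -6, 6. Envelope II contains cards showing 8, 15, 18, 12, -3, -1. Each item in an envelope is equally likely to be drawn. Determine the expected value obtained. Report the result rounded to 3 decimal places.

8.333

E[X | Envelope I] = (16 + 18 − 6 + 6)/4 = 17/2
E[X | Envelope II] = (8 + 15 + 18 + 12 − 3 − 1)/6 = 49/6
E[X] = (1/2)·17/2 + (1/2)·49/6 = 25/3 ≈ 8.333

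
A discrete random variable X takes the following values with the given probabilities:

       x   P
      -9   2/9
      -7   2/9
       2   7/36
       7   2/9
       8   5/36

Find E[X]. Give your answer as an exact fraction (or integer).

-1/2

E[X] = (2/9)·(-9) + (2/9)·(-7) + (7/36)·2 + (2/9)·7 + (5/36)·8
     = -1/2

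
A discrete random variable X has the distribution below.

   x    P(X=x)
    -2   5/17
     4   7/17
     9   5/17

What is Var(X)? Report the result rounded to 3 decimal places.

17.855

E[X] = (5/17)·(-2) + (7/17)·4 + (5/17)·9 = 63/17
E[X²] = (5/17)·4 + (7/17)·16 + (5/17)·81 = 537/17
Var(X) = 537/17 − (63/17)² = 5160/289 ≈ 17.855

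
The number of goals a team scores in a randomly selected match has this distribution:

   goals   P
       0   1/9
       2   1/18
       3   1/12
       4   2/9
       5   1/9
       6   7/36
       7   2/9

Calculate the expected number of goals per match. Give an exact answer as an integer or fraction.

E[X] = (1/9)·0 + (1/18)·2 + (1/12)·3 + (2/9)·4 + (1/9)·5 + (7/36)·6 + (2/9)·7
     = 163/36

163/36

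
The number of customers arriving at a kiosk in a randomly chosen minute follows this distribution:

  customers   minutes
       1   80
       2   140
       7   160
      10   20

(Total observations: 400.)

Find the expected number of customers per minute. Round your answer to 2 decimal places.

Total = 400, so P(customers=1) = 80/400, etc.
E[X] = (1/5)·1 + (7/20)·2 + (2/5)·7 + (1/20)·10
     = 21/5 ≈ 4.20

4.20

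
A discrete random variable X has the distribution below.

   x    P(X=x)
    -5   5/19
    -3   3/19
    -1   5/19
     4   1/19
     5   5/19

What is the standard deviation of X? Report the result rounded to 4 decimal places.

3.9252

E[X] = -10/19, E[X²] = 298/19
Var(X) = E[X²] − (E[X])² = 298/19 − 100/361 = 5562/361
SD(X) = √(5562/361) ≈ 3.9252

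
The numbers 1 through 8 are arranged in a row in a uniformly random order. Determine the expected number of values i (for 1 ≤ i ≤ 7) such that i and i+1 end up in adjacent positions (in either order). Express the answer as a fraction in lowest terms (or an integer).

For each i ∈ {1,…,7}, let Xᵢ = 1 if i and i+1 are adjacent. P(Xᵢ=1) = 2·(8−1)!/8! = 2/8.
By linearity, E[ΣXᵢ] = (7)·(2/8) = 7/4.

7/4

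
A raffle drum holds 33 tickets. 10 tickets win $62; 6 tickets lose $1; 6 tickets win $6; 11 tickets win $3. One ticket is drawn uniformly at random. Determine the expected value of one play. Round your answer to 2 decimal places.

E[payout] = (10/33)·62 + (6/33)·(-1) + (6/33)·6 + (11/33)·3 = 683/33
≈ $20.70

$20.70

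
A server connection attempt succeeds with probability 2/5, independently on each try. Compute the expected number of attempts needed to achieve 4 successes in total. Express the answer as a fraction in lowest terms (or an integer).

By linearity (sum of 4 independent geometric waits), E[trials] = 4/p = 4/(2/5) = 10.

10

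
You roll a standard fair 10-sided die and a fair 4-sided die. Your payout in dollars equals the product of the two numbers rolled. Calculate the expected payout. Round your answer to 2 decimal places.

Distribution of the product of the two numbers rolled: 1 w.p. 1/40, 2 w.p. 1/20, 3 w.p. 1/20, 4 w.p. 3/40, 5 w.p. 1/40, 6 w.p. 3/40, …
E[payout] = (1/40)·1 + (1/20)·2 + (1/20)·3 + (3/40)·4 + (1/40)·5 + (3/40)·6 + (1/40)·7 + (3/40)·8 + (1/20)·9 + (1/20)·10 + (3/40)·12 + (1/40)·14 + (1/40)·15 + (1/20)·16 + (1/20)·18 + (1/20)·20 + (1/40)·21 + (1/20)·24 + (1/40)·27 + (1/40)·28 + (1/40)·30 + (1/40)·32 + (1/40)·36 + (1/40)·40 = 55/4
≈ $13.75

$13.75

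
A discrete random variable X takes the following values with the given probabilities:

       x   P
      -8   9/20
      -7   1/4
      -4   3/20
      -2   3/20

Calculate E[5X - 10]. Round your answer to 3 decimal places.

-41.250

E[5x-10] = (9/20)·(-50) + (1/4)·(-45) + (3/20)·(-30) + (3/20)·(-20)
     = -165/4 ≈ -41.250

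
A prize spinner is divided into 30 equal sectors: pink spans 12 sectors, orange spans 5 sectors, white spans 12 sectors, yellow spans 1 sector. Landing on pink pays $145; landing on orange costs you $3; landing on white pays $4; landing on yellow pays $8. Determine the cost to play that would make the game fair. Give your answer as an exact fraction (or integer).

1781/30 dollars

E[payout] = (12/30)·145 + (5/30)·(-3) + (12/30)·4 + (1/30)·8 = 1781/30
Fair fee = E[payout] = 1781/30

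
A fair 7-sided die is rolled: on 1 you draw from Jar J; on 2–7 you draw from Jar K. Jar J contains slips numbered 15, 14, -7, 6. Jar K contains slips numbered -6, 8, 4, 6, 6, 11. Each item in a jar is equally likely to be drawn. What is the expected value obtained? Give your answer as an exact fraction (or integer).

36/7

E[X | Jar J] = (15 + 14 − 7 + 6)/4 = 7
E[X | Jar K] = (-6 + 8 + 4 + 6 + 6 + 11)/6 = 29/6
E[X] = (1/7)·7 + (6/7)·29/6 = 36/7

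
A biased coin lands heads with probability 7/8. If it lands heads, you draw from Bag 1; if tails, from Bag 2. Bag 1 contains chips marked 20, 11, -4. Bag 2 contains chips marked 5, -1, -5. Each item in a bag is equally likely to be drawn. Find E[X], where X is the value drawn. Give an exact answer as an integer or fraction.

E[X | Bag 1] = (20 + 11 − 4)/3 = 9
E[X | Bag 2] = (5 − 1 − 5)/3 = -1/3
E[X] = (7/8)·9 + (1/8)·(-1/3) = 47/6

47/6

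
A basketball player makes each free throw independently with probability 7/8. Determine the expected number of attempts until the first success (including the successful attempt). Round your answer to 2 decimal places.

1.14

For a geometric distribution, E[trials] = 1/p = 1/(7/8) = 8/7.
≈ 1.14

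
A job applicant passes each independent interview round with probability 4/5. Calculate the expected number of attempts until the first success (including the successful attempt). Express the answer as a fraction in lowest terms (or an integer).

For a geometric distribution, E[trials] = 1/p = 1/(4/5) = 5/4.

5/4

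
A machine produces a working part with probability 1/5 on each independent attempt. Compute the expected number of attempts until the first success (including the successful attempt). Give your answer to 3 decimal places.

5.000

For a geometric distribution, E[trials] = 1/p = 1/(1/5) = 5.
≈ 5.000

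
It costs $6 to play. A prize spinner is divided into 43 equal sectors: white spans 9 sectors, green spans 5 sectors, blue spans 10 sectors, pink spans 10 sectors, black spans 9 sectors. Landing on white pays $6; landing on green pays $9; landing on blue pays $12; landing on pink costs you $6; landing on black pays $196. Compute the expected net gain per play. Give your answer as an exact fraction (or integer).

1665/43 dollars

E[payout] = (9/43)·6 + (5/43)·9 + (10/43)·12 + (10/43)·(-6) + (9/43)·196 = 1923/43
Expected profit = 1923/43 − 6 = 1665/43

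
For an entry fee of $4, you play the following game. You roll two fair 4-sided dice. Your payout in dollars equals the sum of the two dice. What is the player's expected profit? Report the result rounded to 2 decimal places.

$1.00

Distribution of the sum of the two dice: 2 w.p. 1/16, 3 w.p. 1/8, 4 w.p. 3/16, 5 w.p. 1/4, 6 w.p. 3/16, 7 w.p. 1/8, …
E[payout] = (1/16)·2 + (1/8)·3 + (3/16)·4 + (1/4)·5 + (3/16)·6 + (1/8)·7 + (1/16)·8 = 5
Expected profit = 5 − 4 = 1 ≈ $1.00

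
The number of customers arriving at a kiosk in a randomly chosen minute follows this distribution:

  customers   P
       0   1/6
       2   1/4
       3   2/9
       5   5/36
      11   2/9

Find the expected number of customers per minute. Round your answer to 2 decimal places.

4.31

E[X] = (1/6)·0 + (1/4)·2 + (2/9)·3 + (5/36)·5 + (2/9)·11
     = 155/36 ≈ 4.31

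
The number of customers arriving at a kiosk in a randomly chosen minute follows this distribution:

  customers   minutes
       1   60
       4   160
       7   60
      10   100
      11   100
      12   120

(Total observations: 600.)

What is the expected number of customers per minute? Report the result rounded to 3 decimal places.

Total = 600, so P(customers=1) = 60/600, etc.
E[X] = (1/10)·1 + (4/15)·4 + (1/10)·7 + (1/6)·10 + (1/6)·11 + (1/5)·12
     = 233/30 ≈ 7.767

7.767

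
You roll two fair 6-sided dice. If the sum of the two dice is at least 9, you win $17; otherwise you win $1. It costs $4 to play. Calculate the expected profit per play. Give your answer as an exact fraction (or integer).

E[payout] = (13/18)·1 + (5/18)·17 = 49/9
Expected profit = 49/9 − 4 = 13/9

13/9 dollars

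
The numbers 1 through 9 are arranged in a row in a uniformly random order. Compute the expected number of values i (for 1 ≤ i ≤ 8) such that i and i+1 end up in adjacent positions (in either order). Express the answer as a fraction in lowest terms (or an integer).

16/9

For each i ∈ {1,…,8}, let Xᵢ = 1 if i and i+1 are adjacent. P(Xᵢ=1) = 2·(9−1)!/9! = 2/9.
By linearity, E[ΣXᵢ] = (8)·(2/9) = 16/9.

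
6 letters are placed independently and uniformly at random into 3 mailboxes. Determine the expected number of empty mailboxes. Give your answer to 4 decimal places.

0.2634

Let Xⱼ=1 if mailbox j is empty. P(Xⱼ=1) = ((3-1)/3)^6 = 64/729.
By linearity, E[#empty] = 3·64/729 = 64/243.
≈ 0.2634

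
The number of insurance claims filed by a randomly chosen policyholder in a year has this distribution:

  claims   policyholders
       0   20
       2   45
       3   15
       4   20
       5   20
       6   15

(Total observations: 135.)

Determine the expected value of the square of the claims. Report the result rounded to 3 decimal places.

12.407

Total = 135, so P(claims=0) = 20/135, etc.
E[X²] = (4/27)·0 + (1/3)·4 + (1/9)·9 + (4/27)·16 + (4/27)·25 + (1/9)·36
     = 335/27 ≈ 12.407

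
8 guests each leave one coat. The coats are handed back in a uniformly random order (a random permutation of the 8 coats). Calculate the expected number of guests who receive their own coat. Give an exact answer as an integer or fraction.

Let Xᵢ = 1 if person i gets their own coat. For each i, P(Xᵢ=1) = 1/8.
By linearity of expectation, E[X₁+…+X_8] = 8·(1/8) = 1.

1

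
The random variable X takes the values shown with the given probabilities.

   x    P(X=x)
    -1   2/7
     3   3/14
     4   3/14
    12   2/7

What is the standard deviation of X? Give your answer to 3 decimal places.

5.023

E[X] = 65/14, E[X²] = 655/14
Var(X) = E[X²] − (E[X])² = 655/14 − 4225/196 = 4945/196
SD(X) = √(4945/196) ≈ 5.023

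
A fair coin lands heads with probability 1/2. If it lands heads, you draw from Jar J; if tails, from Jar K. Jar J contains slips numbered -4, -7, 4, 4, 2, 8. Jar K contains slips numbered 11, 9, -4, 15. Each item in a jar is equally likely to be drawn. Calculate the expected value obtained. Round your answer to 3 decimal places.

E[X | Jar J] = (-4 − 7 + 4 + 4 + 2 + 8)/6 = 7/6
E[X | Jar K] = (11 + 9 − 4 + 15)/4 = 31/4
E[X] = (1/2)·7/6 + (1/2)·31/4 = 107/24 ≈ 4.458

4.458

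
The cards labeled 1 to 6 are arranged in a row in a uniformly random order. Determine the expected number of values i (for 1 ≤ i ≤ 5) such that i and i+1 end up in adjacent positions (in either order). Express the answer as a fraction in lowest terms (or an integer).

For each i ∈ {1,…,5}, let Xᵢ = 1 if i and i+1 are adjacent. P(Xᵢ=1) = 2·(6−1)!/6! = 2/6.
By linearity, E[ΣXᵢ] = (5)·(2/6) = 5/3.

5/3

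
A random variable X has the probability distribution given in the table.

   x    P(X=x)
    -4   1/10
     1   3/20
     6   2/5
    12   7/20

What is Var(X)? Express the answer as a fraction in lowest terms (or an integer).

E[X] = (1/10)·(-4) + (3/20)·1 + (2/5)·6 + (7/20)·12 = 127/20
E[X²] = (1/10)·16 + (3/20)·1 + (2/5)·36 + (7/20)·144 = 1331/20
Var(X) = 1331/20 − (127/20)² = 10491/400

10491/400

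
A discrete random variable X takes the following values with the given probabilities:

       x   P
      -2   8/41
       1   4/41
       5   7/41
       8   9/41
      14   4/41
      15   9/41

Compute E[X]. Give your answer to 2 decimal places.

E[X] = (8/41)·(-2) + (4/41)·1 + (7/41)·5 + (9/41)·8 + (4/41)·14 + (9/41)·15
     = 286/41 ≈ 6.98

6.98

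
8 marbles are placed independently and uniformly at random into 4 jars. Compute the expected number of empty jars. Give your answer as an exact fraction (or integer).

Let Xⱼ=1 if jar j is empty. P(Xⱼ=1) = ((4-1)/4)^8 = 6561/65536.
By linearity, E[#empty] = 4·6561/65536 = 6561/16384.

6561/16384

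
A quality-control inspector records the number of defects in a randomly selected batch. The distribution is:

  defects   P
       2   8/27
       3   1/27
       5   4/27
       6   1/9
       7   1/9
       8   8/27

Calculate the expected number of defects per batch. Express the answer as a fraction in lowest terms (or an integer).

E[X] = (8/27)·2 + (1/27)·3 + (4/27)·5 + (1/9)·6 + (1/9)·7 + (8/27)·8
     = 142/27

142/27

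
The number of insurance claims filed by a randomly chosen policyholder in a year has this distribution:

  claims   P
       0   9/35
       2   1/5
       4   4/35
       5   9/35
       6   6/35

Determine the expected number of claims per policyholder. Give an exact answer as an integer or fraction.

111/35

E[X] = (9/35)·0 + (1/5)·2 + (4/35)·4 + (9/35)·5 + (6/35)·6
     = 111/35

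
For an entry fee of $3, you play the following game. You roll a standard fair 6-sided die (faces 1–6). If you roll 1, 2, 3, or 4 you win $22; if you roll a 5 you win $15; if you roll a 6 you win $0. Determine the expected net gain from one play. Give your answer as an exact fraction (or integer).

85/6 dollars

E[payout] = (1/6)·0 + (1/6)·15 + (2/3)·22 = 103/6
Expected profit = 103/6 − 3 = 85/6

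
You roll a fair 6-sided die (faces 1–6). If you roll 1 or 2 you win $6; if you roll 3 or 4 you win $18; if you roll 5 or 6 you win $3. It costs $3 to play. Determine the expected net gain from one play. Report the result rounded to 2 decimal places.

$6.00

E[payout] = (1/3)·3 + (1/3)·6 + (1/3)·18 = 9
Expected profit = 9 − 3 = 6 ≈ $6.00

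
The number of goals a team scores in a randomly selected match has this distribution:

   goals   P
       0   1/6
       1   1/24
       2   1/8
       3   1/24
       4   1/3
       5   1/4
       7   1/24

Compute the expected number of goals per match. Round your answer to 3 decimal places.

3.292

E[X] = (1/6)·0 + (1/24)·1 + (1/8)·2 + (1/24)·3 + (1/3)·4 + (1/4)·5 + (1/24)·7
     = 79/24 ≈ 3.292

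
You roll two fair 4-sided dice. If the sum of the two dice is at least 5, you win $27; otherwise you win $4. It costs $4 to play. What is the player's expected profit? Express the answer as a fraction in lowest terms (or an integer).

E[payout] = (3/8)·4 + (5/8)·27 = 147/8
Expected profit = 147/8 − 4 = 115/8

115/8 dollars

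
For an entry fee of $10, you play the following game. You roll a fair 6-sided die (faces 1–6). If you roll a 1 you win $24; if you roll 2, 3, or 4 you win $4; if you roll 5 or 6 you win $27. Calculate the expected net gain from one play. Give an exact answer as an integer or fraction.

E[payout] = (1/2)·4 + (1/6)·24 + (1/3)·27 = 15
Expected profit = 15 − 10 = 5

$5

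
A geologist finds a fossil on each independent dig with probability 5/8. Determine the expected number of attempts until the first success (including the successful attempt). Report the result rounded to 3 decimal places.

1.600

For a geometric distribution, E[trials] = 1/p = 1/(5/8) = 8/5.
≈ 1.600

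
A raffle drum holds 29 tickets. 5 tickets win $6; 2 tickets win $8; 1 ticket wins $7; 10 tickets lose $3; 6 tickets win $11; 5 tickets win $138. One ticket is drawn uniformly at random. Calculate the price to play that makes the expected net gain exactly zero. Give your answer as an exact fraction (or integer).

E[payout] = (5/29)·6 + (2/29)·8 + (1/29)·7 + (10/29)·(-3) + (6/29)·11 + (5/29)·138 = 779/29
Fair fee = E[payout] = 779/29

779/29 dollars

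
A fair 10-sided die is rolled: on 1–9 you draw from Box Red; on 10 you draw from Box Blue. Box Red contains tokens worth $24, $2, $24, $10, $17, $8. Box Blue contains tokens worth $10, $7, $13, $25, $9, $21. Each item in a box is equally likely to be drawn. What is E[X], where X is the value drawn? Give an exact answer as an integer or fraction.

E[X | Box Red] = (24 + 2 + 24 + 10 + 17 + 8)/6 = 85/6
E[X | Box Blue] = (10 + 7 + 13 + 25 + 9 + 21)/6 = 85/6
E[X] = (9/10)·85/6 + (1/10)·85/6 = 85/6

85/6 dollars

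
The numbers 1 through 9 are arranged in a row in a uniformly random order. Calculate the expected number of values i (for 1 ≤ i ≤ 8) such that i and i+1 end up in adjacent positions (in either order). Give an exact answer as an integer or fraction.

For each i ∈ {1,…,8}, let Xᵢ = 1 if i and i+1 are adjacent. P(Xᵢ=1) = 2·(9−1)!/9! = 2/9.
By linearity, E[ΣXᵢ] = (8)·(2/9) = 16/9.

16/9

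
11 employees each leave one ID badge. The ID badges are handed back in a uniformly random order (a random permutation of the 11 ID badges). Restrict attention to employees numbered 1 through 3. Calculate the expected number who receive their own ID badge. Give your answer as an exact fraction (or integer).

3/11

Let Xᵢ = 1 if person i gets their own ID badge. For each i, P(Xᵢ=1) = 1/11.
By linearity of expectation, E[X₁+…+X_3] = 3·(1/11) = 3/11.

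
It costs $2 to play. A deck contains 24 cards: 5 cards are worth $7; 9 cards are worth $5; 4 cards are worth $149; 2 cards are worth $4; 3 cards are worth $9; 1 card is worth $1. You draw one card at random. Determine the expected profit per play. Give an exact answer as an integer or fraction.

83/3 dollars

E[payout] = (5/24)·7 + (9/24)·5 + (4/24)·149 + (2/24)·4 + (3/24)·9 + (1/24)·1 = 89/3
Expected profit = 89/3 − 2 = 83/3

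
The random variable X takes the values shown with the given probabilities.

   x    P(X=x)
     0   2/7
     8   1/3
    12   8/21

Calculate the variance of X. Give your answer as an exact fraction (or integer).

E[X] = (2/7)·0 + (1/3)·8 + (8/21)·12 = 152/21
E[X²] = (2/7)·0 + (1/3)·64 + (8/21)·144 = 1600/21
Var(X) = 1600/21 − (152/21)² = 10496/441

10496/441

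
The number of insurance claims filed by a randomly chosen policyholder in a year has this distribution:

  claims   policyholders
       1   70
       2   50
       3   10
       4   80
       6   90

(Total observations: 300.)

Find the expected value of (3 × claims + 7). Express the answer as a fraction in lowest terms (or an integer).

88/5

Total = 300, so P(claims=1) = 70/300, etc.
E[3x+7] = (7/30)·10 + (1/6)·13 + (1/30)·16 + (4/15)·19 + (3/10)·25
     = 88/5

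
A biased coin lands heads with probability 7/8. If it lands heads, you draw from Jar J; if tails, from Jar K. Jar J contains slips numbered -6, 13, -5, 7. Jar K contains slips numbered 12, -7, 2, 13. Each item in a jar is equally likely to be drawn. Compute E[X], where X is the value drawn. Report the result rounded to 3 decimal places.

2.594

E[X | Jar J] = (-6 + 13 − 5 + 7)/4 = 9/4
E[X | Jar K] = (12 − 7 + 2 + 13)/4 = 5
E[X] = (7/8)·9/4 + (1/8)·5 = 83/32 ≈ 2.594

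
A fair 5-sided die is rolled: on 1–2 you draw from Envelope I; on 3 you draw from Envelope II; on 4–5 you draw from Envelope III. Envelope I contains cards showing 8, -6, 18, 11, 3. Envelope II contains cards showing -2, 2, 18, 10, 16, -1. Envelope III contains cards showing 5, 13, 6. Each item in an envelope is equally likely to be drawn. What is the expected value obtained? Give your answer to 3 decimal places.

E[X | Envelope I] = (8 − 6 + 18 + 11 + 3)/5 = 34/5
E[X | Envelope II] = (-2 + 2 + 18 + 10 + 16 − 1)/6 = 43/6
E[X | Envelope III] = (5 + 13 + 6)/3 = 8
E[X] = (2/5)·34/5 + (1/5)·43/6 + (2/5)·8 = 1103/150 ≈ 7.353

7.353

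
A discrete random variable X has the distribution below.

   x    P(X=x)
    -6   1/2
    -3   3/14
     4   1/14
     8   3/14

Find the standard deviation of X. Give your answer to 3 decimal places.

5.665

E[X] = -23/14, E[X²] = 487/14
Var(X) = E[X²] − (E[X])² = 487/14 − 529/196 = 6289/196
SD(X) = √(6289/196) ≈ 5.665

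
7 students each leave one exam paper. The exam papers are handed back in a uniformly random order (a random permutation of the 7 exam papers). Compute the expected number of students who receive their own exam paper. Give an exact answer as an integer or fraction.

1

Let Xᵢ = 1 if person i gets their own exam paper. For each i, P(Xᵢ=1) = 1/7.
By linearity of expectation, E[X₁+…+X_7] = 7·(1/7) = 1.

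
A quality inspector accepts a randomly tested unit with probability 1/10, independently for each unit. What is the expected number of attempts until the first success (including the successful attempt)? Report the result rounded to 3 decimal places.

For a geometric distribution, E[trials] = 1/p = 1/(1/10) = 10.
≈ 10.000

10.000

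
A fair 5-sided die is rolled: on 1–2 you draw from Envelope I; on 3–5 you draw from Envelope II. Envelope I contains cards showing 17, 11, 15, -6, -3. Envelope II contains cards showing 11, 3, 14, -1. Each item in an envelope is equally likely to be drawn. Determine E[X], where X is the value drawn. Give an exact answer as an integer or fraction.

E[X | Envelope I] = (17 + 11 + 15 − 6 − 3)/5 = 34/5
E[X | Envelope II] = (11 + 3 + 14 − 1)/4 = 27/4
E[X] = (2/5)·34/5 + (3/5)·27/4 = 677/100

677/100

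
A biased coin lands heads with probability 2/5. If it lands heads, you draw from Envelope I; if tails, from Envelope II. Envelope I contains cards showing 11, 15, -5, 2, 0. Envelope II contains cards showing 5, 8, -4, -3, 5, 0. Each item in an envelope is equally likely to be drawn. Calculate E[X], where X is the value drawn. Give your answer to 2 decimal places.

E[X | Envelope I] = (11 + 15 − 5 + 2 + 0)/5 = 23/5
E[X | Envelope II] = (5 + 8 − 4 − 3 + 5 + 0)/6 = 11/6
E[X] = (2/5)·23/5 + (3/5)·11/6 = 147/50 ≈ 2.94

2.94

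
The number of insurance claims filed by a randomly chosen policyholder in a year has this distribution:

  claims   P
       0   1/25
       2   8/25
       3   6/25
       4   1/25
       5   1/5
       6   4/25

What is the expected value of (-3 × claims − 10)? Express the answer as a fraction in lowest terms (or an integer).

-511/25

E[-3x-10] = (1/25)·(-10) + (8/25)·(-16) + (6/25)·(-19) + (1/25)·(-22) + (1/5)·(-25) + (4/25)·(-28)
     = -511/25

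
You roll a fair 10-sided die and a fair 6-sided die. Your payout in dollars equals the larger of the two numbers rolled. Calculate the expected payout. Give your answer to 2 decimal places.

$6.08

Distribution of the larger of the two numbers rolled: 1 w.p. 1/60, 2 w.p. 1/20, 3 w.p. 1/12, 4 w.p. 7/60, 5 w.p. 3/20, 6 w.p. 11/60, …
E[payout] = (1/60)·1 + (1/20)·2 + (1/12)·3 + (7/60)·4 + (3/20)·5 + (11/60)·6 + (1/10)·7 + (1/10)·8 + (1/10)·9 + (1/10)·10 = 73/12
≈ $6.08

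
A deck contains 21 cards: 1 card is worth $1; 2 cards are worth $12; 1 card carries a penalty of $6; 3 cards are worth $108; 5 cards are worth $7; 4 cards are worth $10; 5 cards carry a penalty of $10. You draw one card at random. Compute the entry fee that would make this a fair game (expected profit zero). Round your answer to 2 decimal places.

E[payout] = (1/21)·1 + (2/21)·12 + (1/21)·(-6) + (3/21)·108 + (5/21)·7 + (4/21)·10 + (5/21)·(-10) = 368/21
Fair fee = E[payout] = 368/21 ≈ $17.52

$17.52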